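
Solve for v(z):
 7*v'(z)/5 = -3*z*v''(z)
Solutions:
 v(z) = C1 + C2*z^(8/15)


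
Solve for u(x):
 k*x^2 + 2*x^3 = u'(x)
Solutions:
 u(x) = C1 + k*x^3/3 + x^4/2


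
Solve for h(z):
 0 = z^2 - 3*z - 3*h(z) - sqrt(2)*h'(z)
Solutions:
 h(z) = C1*exp(-3*sqrt(2)*z/2) + z^2/3 - z - 2*sqrt(2)*z/9 + 4/27 + sqrt(2)/3


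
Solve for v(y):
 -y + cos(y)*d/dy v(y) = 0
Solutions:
 v(y) = C1 + Integral(y/cos(y), y)


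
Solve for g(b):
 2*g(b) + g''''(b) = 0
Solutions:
 g(b) = (C1*sin(2^(3/4)*b/2) + C2*cos(2^(3/4)*b/2))*exp(-2^(3/4)*b/2) + (C3*sin(2^(3/4)*b/2) + C4*cos(2^(3/4)*b/2))*exp(2^(3/4)*b/2)


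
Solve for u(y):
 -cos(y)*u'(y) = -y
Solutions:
 u(y) = C1 + Integral(y/cos(y), y)


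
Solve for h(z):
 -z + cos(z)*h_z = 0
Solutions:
 h(z) = C1 + Integral(z/cos(z), z)


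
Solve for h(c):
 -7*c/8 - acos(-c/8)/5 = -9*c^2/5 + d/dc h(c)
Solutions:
 h(c) = C1 + 3*c^3/5 - 7*c^2/16 - c*acos(-c/8)/5 - sqrt(64 - c^2)/5


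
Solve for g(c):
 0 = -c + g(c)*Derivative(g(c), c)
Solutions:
 g(c) = -sqrt(C1 + c^2)
 g(c) = sqrt(C1 + c^2)


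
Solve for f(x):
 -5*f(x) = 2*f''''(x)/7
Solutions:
 f(x) = (C1*sin(70^(1/4)*x/2) + C2*cos(70^(1/4)*x/2))*exp(-70^(1/4)*x/2) + (C3*sin(70^(1/4)*x/2) + C4*cos(70^(1/4)*x/2))*exp(70^(1/4)*x/2)


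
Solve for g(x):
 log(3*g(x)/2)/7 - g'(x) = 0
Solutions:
 7*Integral(1/(-log(_y) - log(3) + log(2)), (_y, g(x))) = C1 - x


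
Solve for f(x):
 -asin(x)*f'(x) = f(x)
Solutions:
 f(x) = C1*exp(-Integral(1/asin(x), x))


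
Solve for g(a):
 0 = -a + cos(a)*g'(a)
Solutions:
 g(a) = C1 + Integral(a/cos(a), a)


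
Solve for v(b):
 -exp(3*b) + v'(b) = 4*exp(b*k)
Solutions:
 v(b) = C1 + exp(3*b)/3 + 4*exp(b*k)/k


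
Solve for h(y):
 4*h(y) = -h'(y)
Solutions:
 h(y) = C1*exp(-4*y)


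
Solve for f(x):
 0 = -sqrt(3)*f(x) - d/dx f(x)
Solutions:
 f(x) = C1*exp(-sqrt(3)*x)


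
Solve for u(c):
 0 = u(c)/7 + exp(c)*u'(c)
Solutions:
 u(c) = C1*exp(exp(-c)/7)


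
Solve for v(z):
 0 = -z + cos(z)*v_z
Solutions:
 v(z) = C1 + Integral(z/cos(z), z)


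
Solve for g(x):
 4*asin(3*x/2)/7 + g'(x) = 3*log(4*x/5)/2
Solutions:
 g(x) = C1 + 3*x*log(x)/2 - 4*x*asin(3*x/2)/7 - 3*x*log(5)/2 - 3*x/2 + 3*x*log(2) - 4*sqrt(4 - 9*x^2)/21


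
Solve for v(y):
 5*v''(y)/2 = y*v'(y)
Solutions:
 v(y) = C1 + C2*erfi(sqrt(5)*y/5)


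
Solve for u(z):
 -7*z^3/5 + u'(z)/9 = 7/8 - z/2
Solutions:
 u(z) = C1 + 63*z^4/20 - 9*z^2/4 + 63*z/8


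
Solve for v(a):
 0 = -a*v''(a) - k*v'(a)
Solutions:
 v(a) = C1 + a^(1 - re(k))*(C2*sin(log(a)*Abs(im(k))) + C3*cos(log(a)*im(k)))


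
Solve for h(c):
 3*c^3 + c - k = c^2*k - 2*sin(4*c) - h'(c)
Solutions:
 h(c) = C1 - 3*c^4/4 + c^3*k/3 - c^2/2 + c*k + cos(4*c)/2


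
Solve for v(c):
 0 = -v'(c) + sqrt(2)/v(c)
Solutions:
 v(c) = -sqrt(C1 + 2*sqrt(2)*c)
 v(c) = sqrt(C1 + 2*sqrt(2)*c)


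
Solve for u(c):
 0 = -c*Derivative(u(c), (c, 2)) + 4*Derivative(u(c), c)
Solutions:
 u(c) = C1 + C2*c^5


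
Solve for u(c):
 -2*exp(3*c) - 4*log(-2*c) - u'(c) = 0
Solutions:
 u(c) = C1 - 4*c*log(-c) + 4*c*(1 - log(2)) - 2*exp(3*c)/3


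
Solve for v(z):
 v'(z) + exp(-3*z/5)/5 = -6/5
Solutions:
 v(z) = C1 - 6*z/5 + exp(-3*z/5)/3


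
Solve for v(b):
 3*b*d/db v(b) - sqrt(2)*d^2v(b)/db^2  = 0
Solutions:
 v(b) = C1 + C2*erfi(2^(1/4)*sqrt(3)*b/2)


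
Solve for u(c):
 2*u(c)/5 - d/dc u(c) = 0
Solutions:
 u(c) = C1*exp(2*c/5)


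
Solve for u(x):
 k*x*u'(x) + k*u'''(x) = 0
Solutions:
 u(x) = C1 + Integral(C2*airyai(-x) + C3*airybi(-x), x)


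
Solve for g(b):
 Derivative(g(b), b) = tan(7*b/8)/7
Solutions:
 g(b) = C1 - 8*log(cos(7*b/8))/49


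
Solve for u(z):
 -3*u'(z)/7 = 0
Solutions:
 u(z) = C1


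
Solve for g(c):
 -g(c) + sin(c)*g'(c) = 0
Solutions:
 g(c) = C1*sqrt(cos(c) - 1)/sqrt(cos(c) + 1)


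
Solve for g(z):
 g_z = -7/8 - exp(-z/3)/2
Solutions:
 g(z) = C1 - 7*z/8 + 3*exp(-z/3)/2


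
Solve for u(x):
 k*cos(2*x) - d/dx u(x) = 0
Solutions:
 u(x) = C1 + k*sin(2*x)/2


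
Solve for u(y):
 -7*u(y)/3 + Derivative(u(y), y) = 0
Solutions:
 u(y) = C1*exp(7*y/3)


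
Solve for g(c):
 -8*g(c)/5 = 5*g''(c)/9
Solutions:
 g(c) = C1*sin(6*sqrt(2)*c/5) + C2*cos(6*sqrt(2)*c/5)


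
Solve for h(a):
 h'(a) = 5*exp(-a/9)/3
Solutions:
 h(a) = C1 - 15*exp(-a/9)


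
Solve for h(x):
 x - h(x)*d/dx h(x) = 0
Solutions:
 h(x) = -sqrt(C1 + x^2)
 h(x) = sqrt(C1 + x^2)


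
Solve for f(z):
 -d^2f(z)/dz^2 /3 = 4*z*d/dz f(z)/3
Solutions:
 f(z) = C1 + C2*erf(sqrt(2)*z)


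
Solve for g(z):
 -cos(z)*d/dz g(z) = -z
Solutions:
 g(z) = C1 + Integral(z/cos(z), z)


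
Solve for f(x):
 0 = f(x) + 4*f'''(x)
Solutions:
 f(x) = C3*exp(-2^(1/3)*x/2) + (C1*sin(2^(1/3)*sqrt(3)*x/4) + C2*cos(2^(1/3)*sqrt(3)*x/4))*exp(2^(1/3)*x/4)


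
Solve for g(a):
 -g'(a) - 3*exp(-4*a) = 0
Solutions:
 g(a) = C1 + 3*exp(-4*a)/4


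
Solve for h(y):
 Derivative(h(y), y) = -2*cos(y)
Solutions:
 h(y) = C1 - 2*sin(y)


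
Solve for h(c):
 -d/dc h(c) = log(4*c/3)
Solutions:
 h(c) = C1 - c*log(c) + c*log(3/4) + c


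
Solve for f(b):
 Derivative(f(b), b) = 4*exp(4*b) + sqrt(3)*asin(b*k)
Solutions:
 f(b) = C1 + sqrt(3)*Piecewise((b*asin(b*k) + sqrt(-b^2*k^2 + 1)/k, Ne(k, 0)), (0, True)) + exp(4*b)


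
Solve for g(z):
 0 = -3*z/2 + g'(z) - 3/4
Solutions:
 g(z) = C1 + 3*z^2/4 + 3*z/4


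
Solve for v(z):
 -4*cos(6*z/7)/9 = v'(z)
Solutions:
 v(z) = C1 - 14*sin(6*z/7)/27


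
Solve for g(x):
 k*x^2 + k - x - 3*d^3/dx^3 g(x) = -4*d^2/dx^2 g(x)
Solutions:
 g(x) = C1 + C2*x + C3*exp(4*x/3) - k*x^4/48 + x^3*(2 - 3*k)/48 + x^2*(6 - 17*k)/64


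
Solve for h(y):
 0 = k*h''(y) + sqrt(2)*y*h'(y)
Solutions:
 h(y) = C1 + C2*sqrt(k)*erf(2^(3/4)*y*sqrt(1/k)/2)


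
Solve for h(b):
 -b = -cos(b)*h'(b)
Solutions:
 h(b) = C1 + Integral(b/cos(b), b)


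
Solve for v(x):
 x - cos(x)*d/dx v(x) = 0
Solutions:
 v(x) = C1 + Integral(x/cos(x), x)


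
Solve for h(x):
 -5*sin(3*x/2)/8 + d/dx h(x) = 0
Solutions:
 h(x) = C1 - 5*cos(3*x/2)/12


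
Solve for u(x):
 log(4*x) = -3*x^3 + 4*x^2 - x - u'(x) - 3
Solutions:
 u(x) = C1 - 3*x^4/4 + 4*x^3/3 - x^2/2 - x*log(x) - 2*x - x*log(4)


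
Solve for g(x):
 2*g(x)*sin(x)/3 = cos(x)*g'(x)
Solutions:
 g(x) = C1/cos(x)^(2/3)


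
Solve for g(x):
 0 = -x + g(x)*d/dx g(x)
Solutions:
 g(x) = -sqrt(C1 + x^2)
 g(x) = sqrt(C1 + x^2)


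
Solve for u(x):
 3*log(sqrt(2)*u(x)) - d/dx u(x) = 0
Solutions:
 -2*Integral(1/(2*log(_y) + log(2)), (_y, u(x)))/3 = C1 - x


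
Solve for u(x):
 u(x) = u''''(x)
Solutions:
 u(x) = C1*exp(-x) + C2*exp(x) + C3*sin(x) + C4*cos(x)


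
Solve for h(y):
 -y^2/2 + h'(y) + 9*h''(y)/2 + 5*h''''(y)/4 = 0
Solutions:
 h(y) = C1 + C2*exp(-10^(1/3)*y*(-(5 + sqrt(295))^(1/3) + 3*10^(1/3)/(5 + sqrt(295))^(1/3))/10)*sin(10^(1/3)*sqrt(3)*y*(3*10^(1/3)/(5 + sqrt(295))^(1/3) + (5 + sqrt(295))^(1/3))/10) + C3*exp(-10^(1/3)*y*(-(5 + sqrt(295))^(1/3) + 3*10^(1/3)/(5 + sqrt(295))^(1/3))/10)*cos(10^(1/3)*sqrt(3)*y*(3*10^(1/3)/(5 + sqrt(295))^(1/3) + (5 + sqrt(295))^(1/3))/10) + C4*exp(10^(1/3)*y*(-(5 + sqrt(295))^(1/3) + 3*10^(1/3)/(5 + sqrt(295))^(1/3))/5) + y^3/6 - 9*y^2/4 + 81*y/4


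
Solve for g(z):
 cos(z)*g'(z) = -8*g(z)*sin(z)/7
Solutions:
 g(z) = C1*cos(z)^(8/7)


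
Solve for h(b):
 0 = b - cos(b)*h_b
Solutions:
 h(b) = C1 + Integral(b/cos(b), b)


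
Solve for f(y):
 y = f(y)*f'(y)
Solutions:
 f(y) = -sqrt(C1 + y^2)
 f(y) = sqrt(C1 + y^2)


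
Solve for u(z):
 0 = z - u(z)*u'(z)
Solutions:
 u(z) = -sqrt(C1 + z^2)
 u(z) = sqrt(C1 + z^2)


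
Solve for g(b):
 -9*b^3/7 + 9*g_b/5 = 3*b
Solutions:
 g(b) = C1 + 5*b^4/28 + 5*b^2/6


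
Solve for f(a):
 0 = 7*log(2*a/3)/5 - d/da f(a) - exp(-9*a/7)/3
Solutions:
 f(a) = C1 + 7*a*log(a)/5 + 7*a*(-log(3) - 1 + log(2))/5 + 7*exp(-9*a/7)/27


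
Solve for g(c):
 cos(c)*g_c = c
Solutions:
 g(c) = C1 + Integral(c/cos(c), c)


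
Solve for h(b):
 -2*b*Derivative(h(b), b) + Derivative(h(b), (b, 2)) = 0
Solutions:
 h(b) = C1 + C2*erfi(b)


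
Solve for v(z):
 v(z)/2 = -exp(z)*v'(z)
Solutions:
 v(z) = C1*exp(exp(-z)/2)


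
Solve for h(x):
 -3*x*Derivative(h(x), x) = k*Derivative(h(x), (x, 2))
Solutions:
 h(x) = C1 + C2*sqrt(k)*erf(sqrt(6)*x*sqrt(1/k)/2)


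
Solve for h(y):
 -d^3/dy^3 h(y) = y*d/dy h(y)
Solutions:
 h(y) = C1 + Integral(C2*airyai(-y) + C3*airybi(-y), y)


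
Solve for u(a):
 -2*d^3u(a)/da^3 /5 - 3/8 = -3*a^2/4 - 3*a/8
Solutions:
 u(a) = C1 + C2*a + C3*a^2 + a^5/32 + 5*a^4/128 - 5*a^3/32


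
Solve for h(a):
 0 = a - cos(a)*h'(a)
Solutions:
 h(a) = C1 + Integral(a/cos(a), a)


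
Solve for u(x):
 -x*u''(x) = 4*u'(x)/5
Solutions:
 u(x) = C1 + C2*x^(1/5)


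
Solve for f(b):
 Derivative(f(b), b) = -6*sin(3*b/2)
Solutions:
 f(b) = C1 + 4*cos(3*b/2)


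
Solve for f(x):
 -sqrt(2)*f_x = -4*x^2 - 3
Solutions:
 f(x) = C1 + 2*sqrt(2)*x^3/3 + 3*sqrt(2)*x/2


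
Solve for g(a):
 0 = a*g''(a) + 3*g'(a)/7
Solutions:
 g(a) = C1 + C2*a^(4/7)


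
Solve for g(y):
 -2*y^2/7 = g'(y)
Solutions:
 g(y) = C1 - 2*y^3/21


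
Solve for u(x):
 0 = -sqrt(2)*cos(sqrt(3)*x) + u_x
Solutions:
 u(x) = C1 + sqrt(6)*sin(sqrt(3)*x)/3


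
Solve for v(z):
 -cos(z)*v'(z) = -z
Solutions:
 v(z) = C1 + Integral(z/cos(z), z)


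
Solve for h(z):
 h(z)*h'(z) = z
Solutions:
 h(z) = -sqrt(C1 + z^2)
 h(z) = sqrt(C1 + z^2)


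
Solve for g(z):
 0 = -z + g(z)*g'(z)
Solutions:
 g(z) = -sqrt(C1 + z^2)
 g(z) = sqrt(C1 + z^2)


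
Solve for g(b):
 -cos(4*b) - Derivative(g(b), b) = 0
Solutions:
 g(b) = C1 - sin(4*b)/4


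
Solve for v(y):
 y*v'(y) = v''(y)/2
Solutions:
 v(y) = C1 + C2*erfi(y)


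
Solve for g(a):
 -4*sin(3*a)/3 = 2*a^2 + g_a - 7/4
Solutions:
 g(a) = C1 - 2*a^3/3 + 7*a/4 + 4*cos(3*a)/9


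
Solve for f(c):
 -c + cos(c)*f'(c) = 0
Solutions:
 f(c) = C1 + Integral(c/cos(c), c)


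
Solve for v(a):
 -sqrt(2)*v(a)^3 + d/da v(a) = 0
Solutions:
 v(a) = -sqrt(2)*sqrt(-1/(C1 + sqrt(2)*a))/2
 v(a) = sqrt(2)*sqrt(-1/(C1 + sqrt(2)*a))/2


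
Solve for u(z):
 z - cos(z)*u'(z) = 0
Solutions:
 u(z) = C1 + Integral(z/cos(z), z)


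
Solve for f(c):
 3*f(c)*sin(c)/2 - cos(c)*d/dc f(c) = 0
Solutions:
 f(c) = C1/cos(c)^(3/2)


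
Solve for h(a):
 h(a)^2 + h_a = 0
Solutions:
 h(a) = 1/(C1 + a)


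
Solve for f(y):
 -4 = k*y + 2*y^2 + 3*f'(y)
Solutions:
 f(y) = C1 - k*y^2/6 - 2*y^3/9 - 4*y/3


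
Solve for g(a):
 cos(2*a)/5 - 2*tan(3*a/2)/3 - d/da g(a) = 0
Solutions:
 g(a) = C1 + 4*log(cos(3*a/2))/9 + sin(2*a)/10


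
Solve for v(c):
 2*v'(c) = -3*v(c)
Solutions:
 v(c) = C1*exp(-3*c/2)


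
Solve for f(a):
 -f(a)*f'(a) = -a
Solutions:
 f(a) = -sqrt(C1 + a^2)
 f(a) = sqrt(C1 + a^2)


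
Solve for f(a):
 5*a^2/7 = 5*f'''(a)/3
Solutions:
 f(a) = C1 + C2*a + C3*a^2 + a^5/140


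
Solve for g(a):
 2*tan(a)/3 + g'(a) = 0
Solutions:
 g(a) = C1 + 2*log(cos(a))/3


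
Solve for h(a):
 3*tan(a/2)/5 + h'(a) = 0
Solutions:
 h(a) = C1 + 6*log(cos(a/2))/5


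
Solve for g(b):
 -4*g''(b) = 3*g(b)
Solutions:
 g(b) = C1*sin(sqrt(3)*b/2) + C2*cos(sqrt(3)*b/2)


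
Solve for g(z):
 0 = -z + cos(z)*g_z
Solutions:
 g(z) = C1 + Integral(z/cos(z), z)


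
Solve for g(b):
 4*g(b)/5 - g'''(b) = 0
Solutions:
 g(b) = C3*exp(10^(2/3)*b/5) + (C1*sin(10^(2/3)*sqrt(3)*b/10) + C2*cos(10^(2/3)*sqrt(3)*b/10))*exp(-10^(2/3)*b/10)


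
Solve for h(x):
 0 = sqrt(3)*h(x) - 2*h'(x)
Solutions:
 h(x) = C1*exp(sqrt(3)*x/2)


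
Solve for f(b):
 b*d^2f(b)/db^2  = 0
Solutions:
 f(b) = C1 + C2*b


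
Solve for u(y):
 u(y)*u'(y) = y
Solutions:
 u(y) = -sqrt(C1 + y^2)
 u(y) = sqrt(C1 + y^2)


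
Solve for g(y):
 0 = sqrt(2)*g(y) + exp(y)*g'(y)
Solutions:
 g(y) = C1*exp(sqrt(2)*exp(-y))


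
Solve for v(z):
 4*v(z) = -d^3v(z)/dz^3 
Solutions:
 v(z) = C3*exp(-2^(2/3)*z) + (C1*sin(2^(2/3)*sqrt(3)*z/2) + C2*cos(2^(2/3)*sqrt(3)*z/2))*exp(2^(2/3)*z/2)


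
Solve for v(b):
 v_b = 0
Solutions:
 v(b) = C1


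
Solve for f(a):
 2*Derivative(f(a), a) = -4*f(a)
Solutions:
 f(a) = C1*exp(-2*a)


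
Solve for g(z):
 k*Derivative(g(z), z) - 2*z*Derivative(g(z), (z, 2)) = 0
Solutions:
 g(z) = C1 + z^(re(k)/2 + 1)*(C2*sin(log(z)*Abs(im(k))/2) + C3*cos(log(z)*im(k)/2))


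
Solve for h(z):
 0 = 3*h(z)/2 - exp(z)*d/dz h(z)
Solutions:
 h(z) = C1*exp(-3*exp(-z)/2)


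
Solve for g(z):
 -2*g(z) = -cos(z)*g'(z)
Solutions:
 g(z) = C1*(sin(z) + 1)/(sin(z) - 1)


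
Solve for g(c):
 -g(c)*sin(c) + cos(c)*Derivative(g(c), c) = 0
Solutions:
 g(c) = C1/cos(c)


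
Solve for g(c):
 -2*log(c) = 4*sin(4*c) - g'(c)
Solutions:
 g(c) = C1 + 2*c*log(c) - 2*c - cos(4*c)


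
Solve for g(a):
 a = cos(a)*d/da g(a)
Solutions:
 g(a) = C1 + Integral(a/cos(a), a)


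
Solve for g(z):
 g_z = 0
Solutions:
 g(z) = C1


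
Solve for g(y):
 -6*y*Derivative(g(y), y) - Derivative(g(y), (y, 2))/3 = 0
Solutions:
 g(y) = C1 + C2*erf(3*y)


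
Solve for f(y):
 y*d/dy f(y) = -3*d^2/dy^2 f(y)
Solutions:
 f(y) = C1 + C2*erf(sqrt(6)*y/6)


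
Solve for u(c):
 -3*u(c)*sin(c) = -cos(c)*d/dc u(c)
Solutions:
 u(c) = C1/cos(c)^3


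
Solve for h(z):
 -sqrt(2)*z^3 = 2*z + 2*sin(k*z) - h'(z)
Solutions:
 h(z) = C1 + sqrt(2)*z^4/4 + z^2 - 2*cos(k*z)/k


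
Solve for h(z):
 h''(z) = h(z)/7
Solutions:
 h(z) = C1*exp(-sqrt(7)*z/7) + C2*exp(sqrt(7)*z/7)


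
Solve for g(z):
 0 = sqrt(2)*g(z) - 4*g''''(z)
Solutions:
 g(z) = C1*exp(-2^(5/8)*z/2) + C2*exp(2^(5/8)*z/2) + C3*sin(2^(5/8)*z/2) + C4*cos(2^(5/8)*z/2)


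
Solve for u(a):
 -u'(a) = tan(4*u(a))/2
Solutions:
 u(a) = -asin(C1*exp(-2*a))/4 + pi/4
 u(a) = asin(C1*exp(-2*a))/4


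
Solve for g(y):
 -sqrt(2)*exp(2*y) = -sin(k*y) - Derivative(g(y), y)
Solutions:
 g(y) = C1 + sqrt(2)*exp(2*y)/2 + cos(k*y)/k


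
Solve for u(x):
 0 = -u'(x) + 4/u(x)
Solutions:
 u(x) = -sqrt(C1 + 8*x)
 u(x) = sqrt(C1 + 8*x)


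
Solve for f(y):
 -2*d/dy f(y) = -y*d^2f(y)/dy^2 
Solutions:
 f(y) = C1 + C2*y^3


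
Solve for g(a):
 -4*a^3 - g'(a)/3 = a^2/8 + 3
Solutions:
 g(a) = C1 - 3*a^4 - a^3/8 - 9*a


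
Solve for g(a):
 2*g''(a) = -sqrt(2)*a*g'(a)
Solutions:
 g(a) = C1 + C2*erf(2^(1/4)*a/2)


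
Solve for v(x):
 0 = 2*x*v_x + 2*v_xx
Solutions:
 v(x) = C1 + C2*erf(sqrt(2)*x/2)


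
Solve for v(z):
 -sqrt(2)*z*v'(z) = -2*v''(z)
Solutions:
 v(z) = C1 + C2*erfi(2^(1/4)*z/2)


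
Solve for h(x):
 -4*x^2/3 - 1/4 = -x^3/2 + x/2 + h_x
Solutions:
 h(x) = C1 + x^4/8 - 4*x^3/9 - x^2/4 - x/4


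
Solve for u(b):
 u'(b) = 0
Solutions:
 u(b) = C1


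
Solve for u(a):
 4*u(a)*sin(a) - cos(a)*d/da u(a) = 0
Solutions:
 u(a) = C1/cos(a)^4


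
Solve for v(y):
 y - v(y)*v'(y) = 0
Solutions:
 v(y) = -sqrt(C1 + y^2)
 v(y) = sqrt(C1 + y^2)


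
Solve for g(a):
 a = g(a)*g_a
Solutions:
 g(a) = -sqrt(C1 + a^2)
 g(a) = sqrt(C1 + a^2)


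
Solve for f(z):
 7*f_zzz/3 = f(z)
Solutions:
 f(z) = C3*exp(3^(1/3)*7^(2/3)*z/7) + (C1*sin(3^(5/6)*7^(2/3)*z/14) + C2*cos(3^(5/6)*7^(2/3)*z/14))*exp(-3^(1/3)*7^(2/3)*z/14)


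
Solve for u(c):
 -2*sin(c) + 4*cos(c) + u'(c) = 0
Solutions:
 u(c) = C1 - 4*sin(c) - 2*cos(c)


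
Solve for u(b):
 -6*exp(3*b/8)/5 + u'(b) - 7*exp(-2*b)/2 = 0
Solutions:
 u(b) = C1 + 16*exp(3*b/8)/5 - 7*exp(-2*b)/4


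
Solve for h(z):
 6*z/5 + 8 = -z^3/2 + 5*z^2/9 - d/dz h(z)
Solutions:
 h(z) = C1 - z^4/8 + 5*z^3/27 - 3*z^2/5 - 8*z


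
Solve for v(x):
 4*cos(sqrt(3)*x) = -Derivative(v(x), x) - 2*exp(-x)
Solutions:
 v(x) = C1 - 4*sqrt(3)*sin(sqrt(3)*x)/3 + 2*exp(-x)


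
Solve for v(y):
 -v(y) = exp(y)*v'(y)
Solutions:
 v(y) = C1*exp(exp(-y))


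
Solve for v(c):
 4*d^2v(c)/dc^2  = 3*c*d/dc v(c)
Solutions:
 v(c) = C1 + C2*erfi(sqrt(6)*c/4)


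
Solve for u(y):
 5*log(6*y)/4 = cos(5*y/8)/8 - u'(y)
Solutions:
 u(y) = C1 - 5*y*log(y)/4 - 5*y*log(6)/4 + 5*y/4 + sin(5*y/8)/5


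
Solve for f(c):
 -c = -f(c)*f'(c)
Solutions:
 f(c) = -sqrt(C1 + c^2)
 f(c) = sqrt(C1 + c^2)


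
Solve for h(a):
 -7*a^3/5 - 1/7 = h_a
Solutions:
 h(a) = C1 - 7*a^4/20 - a/7


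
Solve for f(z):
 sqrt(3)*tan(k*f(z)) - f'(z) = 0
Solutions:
 f(z) = Piecewise((-asin(exp(C1*k + sqrt(3)*k*z))/k + pi/k, Ne(k, 0)), (nan, True))
 f(z) = Piecewise((asin(exp(C1*k + sqrt(3)*k*z))/k, Ne(k, 0)), (nan, True))


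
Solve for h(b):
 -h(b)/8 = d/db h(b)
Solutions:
 h(b) = C1*exp(-b/8)


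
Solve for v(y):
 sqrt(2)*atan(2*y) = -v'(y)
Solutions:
 v(y) = C1 - sqrt(2)*(y*atan(2*y) - log(4*y^2 + 1)/4)


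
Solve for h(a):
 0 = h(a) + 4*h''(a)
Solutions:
 h(a) = C1*sin(a/2) + C2*cos(a/2)


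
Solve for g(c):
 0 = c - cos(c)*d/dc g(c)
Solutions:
 g(c) = C1 + Integral(c/cos(c), c)


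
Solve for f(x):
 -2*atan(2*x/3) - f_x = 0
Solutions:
 f(x) = C1 - 2*x*atan(2*x/3) + 3*log(4*x^2 + 9)/2


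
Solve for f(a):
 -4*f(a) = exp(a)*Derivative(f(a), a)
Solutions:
 f(a) = C1*exp(4*exp(-a))


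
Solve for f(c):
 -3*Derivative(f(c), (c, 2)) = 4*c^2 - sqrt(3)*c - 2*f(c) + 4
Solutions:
 f(c) = C1*exp(-sqrt(6)*c/3) + C2*exp(sqrt(6)*c/3) + 2*c^2 - sqrt(3)*c/2 + 8


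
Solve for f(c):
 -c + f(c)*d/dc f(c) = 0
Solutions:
 f(c) = -sqrt(C1 + c^2)
 f(c) = sqrt(C1 + c^2)


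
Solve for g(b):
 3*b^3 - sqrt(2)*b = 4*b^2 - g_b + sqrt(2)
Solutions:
 g(b) = C1 - 3*b^4/4 + 4*b^3/3 + sqrt(2)*b^2/2 + sqrt(2)*b


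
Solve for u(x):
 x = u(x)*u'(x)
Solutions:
 u(x) = -sqrt(C1 + x^2)
 u(x) = sqrt(C1 + x^2)


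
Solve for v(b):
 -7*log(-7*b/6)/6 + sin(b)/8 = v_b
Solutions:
 v(b) = C1 - 7*b*log(-b)/6 - 7*b*log(7)/6 + 7*b/6 + 7*b*log(6)/6 - cos(b)/8


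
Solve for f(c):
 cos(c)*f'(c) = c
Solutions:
 f(c) = C1 + Integral(c/cos(c), c)


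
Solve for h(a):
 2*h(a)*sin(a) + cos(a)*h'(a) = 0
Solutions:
 h(a) = C1*cos(a)^2


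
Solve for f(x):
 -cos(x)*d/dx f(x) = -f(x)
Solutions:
 f(x) = C1*sqrt(sin(x) + 1)/sqrt(sin(x) - 1)


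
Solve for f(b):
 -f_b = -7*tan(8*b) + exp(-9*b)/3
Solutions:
 f(b) = C1 + 7*log(tan(8*b)^2 + 1)/16 + exp(-9*b)/27


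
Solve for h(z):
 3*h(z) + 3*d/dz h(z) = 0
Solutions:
 h(z) = C1*exp(-z)


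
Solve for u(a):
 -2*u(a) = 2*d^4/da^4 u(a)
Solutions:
 u(a) = (C1*sin(sqrt(2)*a/2) + C2*cos(sqrt(2)*a/2))*exp(-sqrt(2)*a/2) + (C3*sin(sqrt(2)*a/2) + C4*cos(sqrt(2)*a/2))*exp(sqrt(2)*a/2)


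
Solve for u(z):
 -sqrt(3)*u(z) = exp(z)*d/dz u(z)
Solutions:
 u(z) = C1*exp(sqrt(3)*exp(-z))


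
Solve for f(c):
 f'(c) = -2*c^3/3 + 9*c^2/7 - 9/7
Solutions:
 f(c) = C1 - c^4/6 + 3*c^3/7 - 9*c/7


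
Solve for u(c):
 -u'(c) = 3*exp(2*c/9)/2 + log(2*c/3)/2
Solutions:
 u(c) = C1 - c*log(c)/2 + c*(-log(2) + 1 + log(3))/2 - 27*exp(2*c/9)/4


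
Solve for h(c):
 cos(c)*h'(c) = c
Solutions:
 h(c) = C1 + Integral(c/cos(c), c)


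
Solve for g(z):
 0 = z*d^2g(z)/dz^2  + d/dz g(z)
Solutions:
 g(z) = C1 + C2*log(z)


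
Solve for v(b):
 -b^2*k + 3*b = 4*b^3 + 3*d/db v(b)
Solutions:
 v(b) = C1 - b^4/3 - b^3*k/9 + b^2/2


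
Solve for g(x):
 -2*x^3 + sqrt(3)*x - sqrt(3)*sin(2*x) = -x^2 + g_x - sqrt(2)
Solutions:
 g(x) = C1 - x^4/2 + x^3/3 + sqrt(3)*x^2/2 + sqrt(2)*x + sqrt(3)*cos(2*x)/2


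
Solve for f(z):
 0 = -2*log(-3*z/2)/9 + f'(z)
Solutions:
 f(z) = C1 + 2*z*log(-z)/9 + 2*z*(-1 - log(2) + log(3))/9


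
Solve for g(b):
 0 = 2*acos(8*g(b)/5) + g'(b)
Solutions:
 Integral(1/acos(8*_y/5), (_y, g(b))) = C1 - 2*b


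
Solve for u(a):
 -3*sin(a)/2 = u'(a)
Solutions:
 u(a) = C1 + 3*cos(a)/2


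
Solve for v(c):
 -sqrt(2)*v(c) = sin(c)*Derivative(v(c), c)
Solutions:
 v(c) = C1*(cos(c) + 1)^(sqrt(2)/2)/(cos(c) - 1)^(sqrt(2)/2)


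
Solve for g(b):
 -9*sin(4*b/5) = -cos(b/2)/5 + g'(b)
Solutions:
 g(b) = C1 + 2*sin(b/2)/5 + 45*cos(4*b/5)/4


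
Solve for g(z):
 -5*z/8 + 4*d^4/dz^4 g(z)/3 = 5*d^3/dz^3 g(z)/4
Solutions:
 g(z) = C1 + C2*z + C3*z^2 + C4*exp(15*z/16) - z^4/48 - 4*z^3/45


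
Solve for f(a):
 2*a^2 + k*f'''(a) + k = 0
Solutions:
 f(a) = C1 + C2*a + C3*a^2 - a^5/(30*k) - a^3/6


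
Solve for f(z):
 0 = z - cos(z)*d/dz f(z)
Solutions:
 f(z) = C1 + Integral(z/cos(z), z)


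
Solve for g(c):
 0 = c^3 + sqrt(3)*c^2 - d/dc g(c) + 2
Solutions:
 g(c) = C1 + c^4/4 + sqrt(3)*c^3/3 + 2*c


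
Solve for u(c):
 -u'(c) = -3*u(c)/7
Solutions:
 u(c) = C1*exp(3*c/7)


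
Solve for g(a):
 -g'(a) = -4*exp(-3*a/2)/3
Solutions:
 g(a) = C1 - 8*exp(-3*a/2)/9


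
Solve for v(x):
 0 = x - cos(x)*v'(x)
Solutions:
 v(x) = C1 + Integral(x/cos(x), x)


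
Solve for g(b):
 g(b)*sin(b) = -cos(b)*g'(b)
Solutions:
 g(b) = C1*cos(b)


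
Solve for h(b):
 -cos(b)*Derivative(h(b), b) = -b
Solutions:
 h(b) = C1 + Integral(b/cos(b), b)


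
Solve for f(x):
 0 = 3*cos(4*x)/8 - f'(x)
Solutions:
 f(x) = C1 + 3*sin(4*x)/32


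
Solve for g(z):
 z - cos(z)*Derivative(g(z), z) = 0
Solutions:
 g(z) = C1 + Integral(z/cos(z), z)


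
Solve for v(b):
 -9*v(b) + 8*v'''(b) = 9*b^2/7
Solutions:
 v(b) = C3*exp(3^(2/3)*b/2) - b^2/7 + (C1*sin(3*3^(1/6)*b/4) + C2*cos(3*3^(1/6)*b/4))*exp(-3^(2/3)*b/4)


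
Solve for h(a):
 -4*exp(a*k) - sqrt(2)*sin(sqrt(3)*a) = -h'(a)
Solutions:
 h(a) = C1 - sqrt(6)*cos(sqrt(3)*a)/3 + 4*exp(a*k)/k


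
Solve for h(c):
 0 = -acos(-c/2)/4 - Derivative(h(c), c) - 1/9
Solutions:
 h(c) = C1 - c*acos(-c/2)/4 - c/9 - sqrt(4 - c^2)/4


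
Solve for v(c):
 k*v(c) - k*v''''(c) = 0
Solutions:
 v(c) = C1*exp(-c) + C2*exp(c) + C3*sin(c) + C4*cos(c)


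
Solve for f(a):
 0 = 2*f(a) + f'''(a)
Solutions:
 f(a) = C3*exp(-2^(1/3)*a) + (C1*sin(2^(1/3)*sqrt(3)*a/2) + C2*cos(2^(1/3)*sqrt(3)*a/2))*exp(2^(1/3)*a/2)


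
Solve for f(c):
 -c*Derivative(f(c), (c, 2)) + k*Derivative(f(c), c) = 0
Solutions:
 f(c) = C1 + c^(re(k) + 1)*(C2*sin(log(c)*Abs(im(k))) + C3*cos(log(c)*im(k)))


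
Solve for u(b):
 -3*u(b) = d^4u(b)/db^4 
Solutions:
 u(b) = (C1*sin(sqrt(2)*3^(1/4)*b/2) + C2*cos(sqrt(2)*3^(1/4)*b/2))*exp(-sqrt(2)*3^(1/4)*b/2) + (C3*sin(sqrt(2)*3^(1/4)*b/2) + C4*cos(sqrt(2)*3^(1/4)*b/2))*exp(sqrt(2)*3^(1/4)*b/2)


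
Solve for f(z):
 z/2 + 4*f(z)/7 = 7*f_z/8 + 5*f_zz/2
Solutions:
 f(z) = C1*exp(z*(-49 + sqrt(20321))/280) + C2*exp(-z*(49 + sqrt(20321))/280) - 7*z/8 - 343/256


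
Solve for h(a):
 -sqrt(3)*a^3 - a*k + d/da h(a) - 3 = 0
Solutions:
 h(a) = C1 + sqrt(3)*a^4/4 + a^2*k/2 + 3*a


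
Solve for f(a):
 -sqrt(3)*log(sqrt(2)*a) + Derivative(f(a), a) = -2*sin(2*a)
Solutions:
 f(a) = C1 + sqrt(3)*a*(log(a) - 1) + sqrt(3)*a*log(2)/2 + cos(2*a)


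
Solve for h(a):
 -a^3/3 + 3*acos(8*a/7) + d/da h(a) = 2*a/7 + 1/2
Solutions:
 h(a) = C1 + a^4/12 + a^2/7 - 3*a*acos(8*a/7) + a/2 + 3*sqrt(49 - 64*a^2)/8


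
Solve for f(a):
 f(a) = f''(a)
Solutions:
 f(a) = C1*exp(-a) + C2*exp(a)


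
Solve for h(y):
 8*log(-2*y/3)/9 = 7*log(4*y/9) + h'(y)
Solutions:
 h(y) = C1 - 55*y*log(y)/9 + y*(-118*log(2) + 55 + 118*log(3) + 8*I*pi)/9


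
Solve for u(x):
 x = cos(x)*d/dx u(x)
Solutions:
 u(x) = C1 + Integral(x/cos(x), x)


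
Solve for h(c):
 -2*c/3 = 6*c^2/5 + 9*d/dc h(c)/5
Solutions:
 h(c) = C1 - 2*c^3/9 - 5*c^2/27


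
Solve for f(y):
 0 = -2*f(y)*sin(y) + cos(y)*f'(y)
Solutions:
 f(y) = C1/cos(y)^2


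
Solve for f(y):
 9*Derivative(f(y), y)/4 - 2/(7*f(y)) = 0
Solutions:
 f(y) = -sqrt(C1 + 112*y)/21
 f(y) = sqrt(C1 + 112*y)/21


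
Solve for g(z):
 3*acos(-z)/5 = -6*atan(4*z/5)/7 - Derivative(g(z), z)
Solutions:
 g(z) = C1 - 3*z*acos(-z)/5 - 6*z*atan(4*z/5)/7 - 3*sqrt(1 - z^2)/5 + 15*log(16*z^2 + 25)/28


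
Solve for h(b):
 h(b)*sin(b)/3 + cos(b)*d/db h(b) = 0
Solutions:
 h(b) = C1*cos(b)^(1/3)


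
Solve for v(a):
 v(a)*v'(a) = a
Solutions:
 v(a) = -sqrt(C1 + a^2)
 v(a) = sqrt(C1 + a^2)


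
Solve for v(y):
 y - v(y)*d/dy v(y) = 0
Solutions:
 v(y) = -sqrt(C1 + y^2)
 v(y) = sqrt(C1 + y^2)


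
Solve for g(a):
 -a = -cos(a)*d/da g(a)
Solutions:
 g(a) = C1 + Integral(a/cos(a), a)


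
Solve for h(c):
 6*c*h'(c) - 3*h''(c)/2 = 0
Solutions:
 h(c) = C1 + C2*erfi(sqrt(2)*c)


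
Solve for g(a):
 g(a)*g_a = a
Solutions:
 g(a) = -sqrt(C1 + a^2)
 g(a) = sqrt(C1 + a^2)


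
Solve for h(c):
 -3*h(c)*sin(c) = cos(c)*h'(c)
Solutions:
 h(c) = C1*cos(c)^3


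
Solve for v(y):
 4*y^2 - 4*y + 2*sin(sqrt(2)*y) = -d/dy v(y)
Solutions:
 v(y) = C1 - 4*y^3/3 + 2*y^2 + sqrt(2)*cos(sqrt(2)*y)


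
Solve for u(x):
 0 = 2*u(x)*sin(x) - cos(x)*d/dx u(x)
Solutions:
 u(x) = C1/cos(x)^2


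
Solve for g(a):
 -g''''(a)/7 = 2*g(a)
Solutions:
 g(a) = (C1*sin(2^(3/4)*7^(1/4)*a/2) + C2*cos(2^(3/4)*7^(1/4)*a/2))*exp(-2^(3/4)*7^(1/4)*a/2) + (C3*sin(2^(3/4)*7^(1/4)*a/2) + C4*cos(2^(3/4)*7^(1/4)*a/2))*exp(2^(3/4)*7^(1/4)*a/2)


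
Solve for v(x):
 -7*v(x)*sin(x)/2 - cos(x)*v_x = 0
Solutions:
 v(x) = C1*cos(x)^(7/2)


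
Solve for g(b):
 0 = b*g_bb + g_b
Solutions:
 g(b) = C1 + C2*log(b)


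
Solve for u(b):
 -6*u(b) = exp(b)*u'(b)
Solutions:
 u(b) = C1*exp(6*exp(-b))


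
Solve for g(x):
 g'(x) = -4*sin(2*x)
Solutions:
 g(x) = C1 + 2*cos(2*x)


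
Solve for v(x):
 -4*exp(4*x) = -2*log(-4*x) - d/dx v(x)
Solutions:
 v(x) = C1 - 2*x*log(-x) + 2*x*(1 - 2*log(2)) + exp(4*x)


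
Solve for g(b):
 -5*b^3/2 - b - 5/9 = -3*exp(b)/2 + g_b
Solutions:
 g(b) = C1 - 5*b^4/8 - b^2/2 - 5*b/9 + 3*exp(b)/2


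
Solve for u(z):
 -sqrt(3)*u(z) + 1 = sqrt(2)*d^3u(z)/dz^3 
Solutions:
 u(z) = C3*exp(-2^(5/6)*3^(1/6)*z/2) + (C1*sin(2^(5/6)*3^(2/3)*z/4) + C2*cos(2^(5/6)*3^(2/3)*z/4))*exp(2^(5/6)*3^(1/6)*z/4) + sqrt(3)/3


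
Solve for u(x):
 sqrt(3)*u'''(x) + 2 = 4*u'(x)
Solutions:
 u(x) = C1 + C2*exp(-2*3^(3/4)*x/3) + C3*exp(2*3^(3/4)*x/3) + x/2


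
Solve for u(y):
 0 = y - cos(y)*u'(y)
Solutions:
 u(y) = C1 + Integral(y/cos(y), y)


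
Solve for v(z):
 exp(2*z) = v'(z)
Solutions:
 v(z) = C1 + exp(2*z)/2


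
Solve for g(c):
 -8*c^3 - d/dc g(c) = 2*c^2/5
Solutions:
 g(c) = C1 - 2*c^4 - 2*c^3/15


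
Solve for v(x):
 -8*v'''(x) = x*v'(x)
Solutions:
 v(x) = C1 + Integral(C2*airyai(-x/2) + C3*airybi(-x/2), x)


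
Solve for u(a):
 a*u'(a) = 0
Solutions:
 u(a) = C1


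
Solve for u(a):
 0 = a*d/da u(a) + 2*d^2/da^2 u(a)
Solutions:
 u(a) = C1 + C2*erf(a/2)


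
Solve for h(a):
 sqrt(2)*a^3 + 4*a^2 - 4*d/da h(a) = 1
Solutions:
 h(a) = C1 + sqrt(2)*a^4/16 + a^3/3 - a/4


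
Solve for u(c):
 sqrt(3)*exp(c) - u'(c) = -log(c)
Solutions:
 u(c) = C1 + c*log(c) - c + sqrt(3)*exp(c)


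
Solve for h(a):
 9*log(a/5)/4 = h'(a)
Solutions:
 h(a) = C1 + 9*a*log(a)/4 - 9*a*log(5)/4 - 9*a/4


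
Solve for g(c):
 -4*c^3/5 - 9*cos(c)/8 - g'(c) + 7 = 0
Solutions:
 g(c) = C1 - c^4/5 + 7*c - 9*sin(c)/8


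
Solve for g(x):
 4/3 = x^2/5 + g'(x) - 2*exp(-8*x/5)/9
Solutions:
 g(x) = C1 - x^3/15 + 4*x/3 - 5*exp(-8*x/5)/36


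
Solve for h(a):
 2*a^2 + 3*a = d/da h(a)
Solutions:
 h(a) = C1 + 2*a^3/3 + 3*a^2/2


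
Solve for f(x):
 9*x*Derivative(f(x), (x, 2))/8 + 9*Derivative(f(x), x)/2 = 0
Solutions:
 f(x) = C1 + C2/x^3


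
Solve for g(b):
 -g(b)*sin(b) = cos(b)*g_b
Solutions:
 g(b) = C1*cos(b)


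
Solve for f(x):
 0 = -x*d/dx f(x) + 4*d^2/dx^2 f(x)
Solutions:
 f(x) = C1 + C2*erfi(sqrt(2)*x/4)


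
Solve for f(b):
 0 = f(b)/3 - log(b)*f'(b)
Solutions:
 f(b) = C1*exp(li(b)/3)


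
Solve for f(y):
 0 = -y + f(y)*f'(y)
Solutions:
 f(y) = -sqrt(C1 + y^2)
 f(y) = sqrt(C1 + y^2)


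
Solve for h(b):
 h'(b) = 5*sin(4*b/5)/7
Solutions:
 h(b) = C1 - 25*cos(4*b/5)/28


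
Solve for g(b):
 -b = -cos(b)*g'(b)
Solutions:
 g(b) = C1 + Integral(b/cos(b), b)


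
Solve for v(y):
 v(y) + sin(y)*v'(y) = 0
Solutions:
 v(y) = C1*sqrt(cos(y) + 1)/sqrt(cos(y) - 1)


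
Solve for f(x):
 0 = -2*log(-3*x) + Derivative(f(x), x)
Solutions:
 f(x) = C1 + 2*x*log(-x) + 2*x*(-1 + log(3))


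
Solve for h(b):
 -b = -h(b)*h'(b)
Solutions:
 h(b) = -sqrt(C1 + b^2)
 h(b) = sqrt(C1 + b^2)


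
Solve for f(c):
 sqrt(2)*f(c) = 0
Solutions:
 f(c) = 0


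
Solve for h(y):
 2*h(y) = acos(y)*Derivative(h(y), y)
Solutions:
 h(y) = C1*exp(2*Integral(1/acos(y), y))


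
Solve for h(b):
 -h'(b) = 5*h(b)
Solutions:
 h(b) = C1*exp(-5*b)


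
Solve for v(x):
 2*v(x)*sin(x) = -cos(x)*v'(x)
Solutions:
 v(x) = C1*cos(x)^2


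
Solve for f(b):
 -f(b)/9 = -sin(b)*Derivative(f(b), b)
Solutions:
 f(b) = C1*(cos(b) - 1)^(1/18)/(cos(b) + 1)^(1/18)


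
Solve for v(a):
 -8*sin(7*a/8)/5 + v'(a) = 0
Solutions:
 v(a) = C1 - 64*cos(7*a/8)/35


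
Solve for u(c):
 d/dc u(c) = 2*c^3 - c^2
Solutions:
 u(c) = C1 + c^4/2 - c^3/3


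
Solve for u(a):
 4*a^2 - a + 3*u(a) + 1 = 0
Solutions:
 u(a) = -4*a^2/3 + a/3 - 1/3


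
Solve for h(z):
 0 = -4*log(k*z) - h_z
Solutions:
 h(z) = C1 - 4*z*log(k*z) + 4*z


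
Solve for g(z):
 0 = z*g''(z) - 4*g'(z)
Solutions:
 g(z) = C1 + C2*z^5


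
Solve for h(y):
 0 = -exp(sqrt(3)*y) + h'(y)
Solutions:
 h(y) = C1 + sqrt(3)*exp(sqrt(3)*y)/3


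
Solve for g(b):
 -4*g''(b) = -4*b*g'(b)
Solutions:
 g(b) = C1 + C2*erfi(sqrt(2)*b/2)


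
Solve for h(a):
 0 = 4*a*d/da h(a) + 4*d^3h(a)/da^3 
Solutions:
 h(a) = C1 + Integral(C2*airyai(-a) + C3*airybi(-a), a)


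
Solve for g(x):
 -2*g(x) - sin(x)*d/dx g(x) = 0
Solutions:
 g(x) = C1*(cos(x) + 1)/(cos(x) - 1)


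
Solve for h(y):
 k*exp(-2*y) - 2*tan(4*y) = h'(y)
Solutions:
 h(y) = C1 - k*exp(-2*y)/2 - log(tan(4*y)^2 + 1)/4


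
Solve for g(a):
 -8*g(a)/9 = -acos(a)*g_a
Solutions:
 g(a) = C1*exp(8*Integral(1/acos(a), a)/9)


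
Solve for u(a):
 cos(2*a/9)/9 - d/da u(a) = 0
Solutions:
 u(a) = C1 + sin(2*a/9)/2


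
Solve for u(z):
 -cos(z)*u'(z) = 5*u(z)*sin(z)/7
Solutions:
 u(z) = C1*cos(z)^(5/7)


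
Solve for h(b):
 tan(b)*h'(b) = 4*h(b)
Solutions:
 h(b) = C1*sin(b)^4


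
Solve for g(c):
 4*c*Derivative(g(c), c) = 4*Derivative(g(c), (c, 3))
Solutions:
 g(c) = C1 + Integral(C2*airyai(c) + C3*airybi(c), c)


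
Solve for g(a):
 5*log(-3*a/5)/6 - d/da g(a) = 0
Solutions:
 g(a) = C1 + 5*a*log(-a)/6 + 5*a*(-log(5) - 1 + log(3))/6


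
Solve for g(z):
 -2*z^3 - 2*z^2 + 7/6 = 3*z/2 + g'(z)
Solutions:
 g(z) = C1 - z^4/2 - 2*z^3/3 - 3*z^2/4 + 7*z/6


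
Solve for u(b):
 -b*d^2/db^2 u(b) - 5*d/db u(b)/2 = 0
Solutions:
 u(b) = C1 + C2/b^(3/2)


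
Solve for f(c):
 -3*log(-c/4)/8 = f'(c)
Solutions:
 f(c) = C1 - 3*c*log(-c)/8 + 3*c*(1 + 2*log(2))/8


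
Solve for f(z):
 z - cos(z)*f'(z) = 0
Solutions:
 f(z) = C1 + Integral(z/cos(z), z)


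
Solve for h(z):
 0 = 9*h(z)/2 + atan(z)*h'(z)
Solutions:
 h(z) = C1*exp(-9*Integral(1/atan(z), z)/2)


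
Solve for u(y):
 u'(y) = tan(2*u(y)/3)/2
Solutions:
 u(y) = -3*asin(C1*exp(y/3))/2 + 3*pi/2
 u(y) = 3*asin(C1*exp(y/3))/2


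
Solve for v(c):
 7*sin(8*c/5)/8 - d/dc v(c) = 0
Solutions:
 v(c) = C1 - 35*cos(8*c/5)/64


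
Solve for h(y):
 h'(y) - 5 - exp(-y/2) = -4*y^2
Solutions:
 h(y) = C1 - 4*y^3/3 + 5*y - 2*exp(-y/2)


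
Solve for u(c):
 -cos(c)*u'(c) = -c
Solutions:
 u(c) = C1 + Integral(c/cos(c), c)


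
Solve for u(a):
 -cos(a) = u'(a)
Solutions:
 u(a) = C1 - sin(a)


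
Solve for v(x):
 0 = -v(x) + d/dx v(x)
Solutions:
 v(x) = C1*exp(x)


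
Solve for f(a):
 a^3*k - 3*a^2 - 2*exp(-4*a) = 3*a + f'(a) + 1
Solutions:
 f(a) = C1 + a^4*k/4 - a^3 - 3*a^2/2 - a + exp(-4*a)/2


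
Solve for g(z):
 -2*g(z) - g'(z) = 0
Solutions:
 g(z) = C1*exp(-2*z)


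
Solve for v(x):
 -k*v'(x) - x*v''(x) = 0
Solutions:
 v(x) = C1 + x^(1 - re(k))*(C2*sin(log(x)*Abs(im(k))) + C3*cos(log(x)*im(k)))


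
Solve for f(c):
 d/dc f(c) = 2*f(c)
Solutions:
 f(c) = C1*exp(2*c)


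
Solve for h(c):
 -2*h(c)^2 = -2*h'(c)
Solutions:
 h(c) = -1/(C1 + c)


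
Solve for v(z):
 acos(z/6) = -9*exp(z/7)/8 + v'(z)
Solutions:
 v(z) = C1 + z*acos(z/6) - sqrt(36 - z^2) + 63*exp(z/7)/8


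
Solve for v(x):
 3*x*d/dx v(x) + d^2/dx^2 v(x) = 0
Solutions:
 v(x) = C1 + C2*erf(sqrt(6)*x/2)


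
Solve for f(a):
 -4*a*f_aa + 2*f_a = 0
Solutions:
 f(a) = C1 + C2*a^(3/2)


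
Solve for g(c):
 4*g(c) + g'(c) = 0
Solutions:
 g(c) = C1*exp(-4*c)


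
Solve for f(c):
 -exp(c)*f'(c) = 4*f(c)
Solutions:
 f(c) = C1*exp(4*exp(-c))


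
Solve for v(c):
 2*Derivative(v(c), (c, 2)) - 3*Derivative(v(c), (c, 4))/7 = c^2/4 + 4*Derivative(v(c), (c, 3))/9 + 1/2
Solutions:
 v(c) = C1 + C2*c + C3*exp(c*(-14 + sqrt(3598))/27) + C4*exp(-c*(14 + sqrt(3598))/27) + c^4/96 + c^3/108 + 1433*c^2/9072


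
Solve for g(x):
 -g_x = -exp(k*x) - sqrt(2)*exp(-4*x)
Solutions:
 g(x) = C1 - sqrt(2)*exp(-4*x)/4 + exp(k*x)/k


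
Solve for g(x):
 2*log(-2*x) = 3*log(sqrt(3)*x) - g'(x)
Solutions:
 g(x) = C1 + x*log(x) + x*(-2*log(2) - 1 + 3*log(3)/2 - 2*I*pi)


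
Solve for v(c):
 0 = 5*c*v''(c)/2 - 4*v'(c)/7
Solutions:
 v(c) = C1 + C2*c^(43/35)


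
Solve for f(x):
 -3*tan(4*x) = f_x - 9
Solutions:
 f(x) = C1 + 9*x + 3*log(cos(4*x))/4


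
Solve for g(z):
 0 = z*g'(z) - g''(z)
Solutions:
 g(z) = C1 + C2*erfi(sqrt(2)*z/2)


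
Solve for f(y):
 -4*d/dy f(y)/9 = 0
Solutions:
 f(y) = C1


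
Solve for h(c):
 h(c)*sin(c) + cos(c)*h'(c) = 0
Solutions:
 h(c) = C1*cos(c)


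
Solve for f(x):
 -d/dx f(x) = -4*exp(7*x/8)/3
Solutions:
 f(x) = C1 + 32*exp(7*x/8)/21


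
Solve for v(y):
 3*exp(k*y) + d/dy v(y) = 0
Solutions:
 v(y) = C1 - 3*exp(k*y)/k


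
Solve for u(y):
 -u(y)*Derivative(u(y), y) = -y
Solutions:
 u(y) = -sqrt(C1 + y^2)
 u(y) = sqrt(C1 + y^2)


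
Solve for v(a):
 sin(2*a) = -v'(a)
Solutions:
 v(a) = C1 + cos(2*a)/2


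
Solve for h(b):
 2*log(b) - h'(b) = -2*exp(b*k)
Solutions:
 h(b) = C1 + 2*b*log(b) - 2*b + Piecewise((2*exp(b*k)/k, Ne(k, 0)), (2*b, True))


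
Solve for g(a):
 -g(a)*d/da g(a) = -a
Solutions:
 g(a) = -sqrt(C1 + a^2)
 g(a) = sqrt(C1 + a^2)


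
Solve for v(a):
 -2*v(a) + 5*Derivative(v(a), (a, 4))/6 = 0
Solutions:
 v(a) = C1*exp(-sqrt(2)*3^(1/4)*5^(3/4)*a/5) + C2*exp(sqrt(2)*3^(1/4)*5^(3/4)*a/5) + C3*sin(sqrt(2)*3^(1/4)*5^(3/4)*a/5) + C4*cos(sqrt(2)*3^(1/4)*5^(3/4)*a/5)


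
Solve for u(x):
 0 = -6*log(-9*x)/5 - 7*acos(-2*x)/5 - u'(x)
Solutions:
 u(x) = C1 - 6*x*log(-x)/5 - 7*x*acos(-2*x)/5 - 12*x*log(3)/5 + 6*x/5 - 7*sqrt(1 - 4*x^2)/10


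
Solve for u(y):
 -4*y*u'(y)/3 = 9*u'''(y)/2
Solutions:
 u(y) = C1 + Integral(C2*airyai(-2*y/3) + C3*airybi(-2*y/3), y)


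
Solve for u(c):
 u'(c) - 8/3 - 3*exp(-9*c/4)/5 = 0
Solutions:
 u(c) = C1 + 8*c/3 - 4*exp(-9*c/4)/15


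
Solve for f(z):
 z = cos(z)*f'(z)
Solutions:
 f(z) = C1 + Integral(z/cos(z), z)


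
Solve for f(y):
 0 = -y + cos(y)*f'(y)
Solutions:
 f(y) = C1 + Integral(y/cos(y), y)


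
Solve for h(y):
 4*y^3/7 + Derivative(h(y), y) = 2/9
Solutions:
 h(y) = C1 - y^4/7 + 2*y/9


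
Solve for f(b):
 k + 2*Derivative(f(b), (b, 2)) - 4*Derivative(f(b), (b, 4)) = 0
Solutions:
 f(b) = C1 + C2*b + C3*exp(-sqrt(2)*b/2) + C4*exp(sqrt(2)*b/2) - b^2*k/4


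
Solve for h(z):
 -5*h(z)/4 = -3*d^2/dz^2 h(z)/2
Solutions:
 h(z) = C1*exp(-sqrt(30)*z/6) + C2*exp(sqrt(30)*z/6)


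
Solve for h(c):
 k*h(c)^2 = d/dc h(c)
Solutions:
 h(c) = -1/(C1 + c*k)


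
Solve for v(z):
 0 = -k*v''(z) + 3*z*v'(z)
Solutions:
 v(z) = C1 + C2*erf(sqrt(6)*z*sqrt(-1/k)/2)/sqrt(-1/k)


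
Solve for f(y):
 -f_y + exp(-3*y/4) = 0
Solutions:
 f(y) = C1 - 4*exp(-3*y/4)/3


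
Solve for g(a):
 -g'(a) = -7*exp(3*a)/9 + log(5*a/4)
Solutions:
 g(a) = C1 - a*log(a) + a*(-log(5) + 1 + 2*log(2)) + 7*exp(3*a)/27


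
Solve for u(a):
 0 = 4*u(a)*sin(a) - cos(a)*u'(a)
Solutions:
 u(a) = C1/cos(a)^4


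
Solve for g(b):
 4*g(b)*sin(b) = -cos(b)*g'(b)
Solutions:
 g(b) = C1*cos(b)^4


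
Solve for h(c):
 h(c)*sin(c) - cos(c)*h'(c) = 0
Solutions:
 h(c) = C1/cos(c)


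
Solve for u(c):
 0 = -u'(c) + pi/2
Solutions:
 u(c) = C1 + pi*c/2


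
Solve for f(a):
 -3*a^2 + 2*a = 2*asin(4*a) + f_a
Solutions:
 f(a) = C1 - a^3 + a^2 - 2*a*asin(4*a) - sqrt(1 - 16*a^2)/2


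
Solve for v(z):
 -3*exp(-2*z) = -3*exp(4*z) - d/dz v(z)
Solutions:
 v(z) = C1 - 3*exp(4*z)/4 - 3*exp(-2*z)/2


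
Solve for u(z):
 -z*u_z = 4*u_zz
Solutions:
 u(z) = C1 + C2*erf(sqrt(2)*z/4)


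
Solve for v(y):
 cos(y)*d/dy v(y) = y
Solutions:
 v(y) = C1 + Integral(y/cos(y), y)


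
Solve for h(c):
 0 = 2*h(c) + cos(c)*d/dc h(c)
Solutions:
 h(c) = C1*(sin(c) - 1)/(sin(c) + 1)


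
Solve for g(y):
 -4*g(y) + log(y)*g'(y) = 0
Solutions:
 g(y) = C1*exp(4*li(y))


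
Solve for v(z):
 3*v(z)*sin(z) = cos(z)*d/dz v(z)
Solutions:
 v(z) = C1/cos(z)^3


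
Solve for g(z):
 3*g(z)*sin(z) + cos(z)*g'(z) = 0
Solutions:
 g(z) = C1*cos(z)^3


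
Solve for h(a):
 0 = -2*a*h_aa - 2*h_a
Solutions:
 h(a) = C1 + C2*log(a)


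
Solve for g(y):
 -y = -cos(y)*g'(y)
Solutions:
 g(y) = C1 + Integral(y/cos(y), y)


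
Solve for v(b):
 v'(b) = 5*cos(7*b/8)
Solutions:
 v(b) = C1 + 40*sin(7*b/8)/7


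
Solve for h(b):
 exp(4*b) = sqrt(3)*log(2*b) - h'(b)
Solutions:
 h(b) = C1 + sqrt(3)*b*log(b) + sqrt(3)*b*(-1 + log(2)) - exp(4*b)/4


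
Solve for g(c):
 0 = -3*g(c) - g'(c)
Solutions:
 g(c) = C1*exp(-3*c)


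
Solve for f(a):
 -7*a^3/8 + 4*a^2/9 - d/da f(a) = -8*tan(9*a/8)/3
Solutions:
 f(a) = C1 - 7*a^4/32 + 4*a^3/27 - 64*log(cos(9*a/8))/27


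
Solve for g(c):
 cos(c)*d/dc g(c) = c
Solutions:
 g(c) = C1 + Integral(c/cos(c), c)


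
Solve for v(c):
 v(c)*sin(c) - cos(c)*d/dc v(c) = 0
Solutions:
 v(c) = C1/cos(c)


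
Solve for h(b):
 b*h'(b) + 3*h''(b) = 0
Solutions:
 h(b) = C1 + C2*erf(sqrt(6)*b/6)


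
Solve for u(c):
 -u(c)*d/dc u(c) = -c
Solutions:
 u(c) = -sqrt(C1 + c^2)
 u(c) = sqrt(C1 + c^2)


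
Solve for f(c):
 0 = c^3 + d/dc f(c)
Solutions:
 f(c) = C1 - c^4/4


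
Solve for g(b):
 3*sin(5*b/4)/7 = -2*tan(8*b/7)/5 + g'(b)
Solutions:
 g(b) = C1 - 7*log(cos(8*b/7))/20 - 12*cos(5*b/4)/35


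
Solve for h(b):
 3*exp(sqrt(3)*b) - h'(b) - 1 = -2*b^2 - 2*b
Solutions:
 h(b) = C1 + 2*b^3/3 + b^2 - b + sqrt(3)*exp(sqrt(3)*b)


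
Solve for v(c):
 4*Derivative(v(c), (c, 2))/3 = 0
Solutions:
 v(c) = C1 + C2*c


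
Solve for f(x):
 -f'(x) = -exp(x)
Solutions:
 f(x) = C1 + exp(x)


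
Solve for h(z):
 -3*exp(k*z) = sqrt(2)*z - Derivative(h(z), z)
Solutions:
 h(z) = C1 + sqrt(2)*z^2/2 + 3*exp(k*z)/k


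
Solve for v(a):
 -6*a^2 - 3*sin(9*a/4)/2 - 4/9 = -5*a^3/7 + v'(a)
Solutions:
 v(a) = C1 + 5*a^4/28 - 2*a^3 - 4*a/9 + 2*cos(9*a/4)/3


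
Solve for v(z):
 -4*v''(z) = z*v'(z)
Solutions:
 v(z) = C1 + C2*erf(sqrt(2)*z/4)


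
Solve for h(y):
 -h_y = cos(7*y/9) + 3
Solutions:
 h(y) = C1 - 3*y - 9*sin(7*y/9)/7
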